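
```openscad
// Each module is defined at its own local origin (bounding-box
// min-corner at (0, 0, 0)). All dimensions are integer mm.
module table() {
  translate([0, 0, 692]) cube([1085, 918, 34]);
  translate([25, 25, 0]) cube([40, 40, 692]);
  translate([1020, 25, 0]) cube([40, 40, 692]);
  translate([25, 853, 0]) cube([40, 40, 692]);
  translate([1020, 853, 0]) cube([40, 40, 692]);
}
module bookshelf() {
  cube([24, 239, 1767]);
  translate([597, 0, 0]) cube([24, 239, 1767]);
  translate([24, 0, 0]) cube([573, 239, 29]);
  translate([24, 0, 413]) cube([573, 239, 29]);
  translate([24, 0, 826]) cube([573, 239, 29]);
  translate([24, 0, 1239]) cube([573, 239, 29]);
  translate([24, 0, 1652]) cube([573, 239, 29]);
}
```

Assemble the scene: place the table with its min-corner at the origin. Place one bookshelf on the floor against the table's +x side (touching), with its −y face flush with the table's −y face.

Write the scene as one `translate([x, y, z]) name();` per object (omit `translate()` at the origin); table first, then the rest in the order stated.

table();
translate([1085, 0, 0]) bookshelf();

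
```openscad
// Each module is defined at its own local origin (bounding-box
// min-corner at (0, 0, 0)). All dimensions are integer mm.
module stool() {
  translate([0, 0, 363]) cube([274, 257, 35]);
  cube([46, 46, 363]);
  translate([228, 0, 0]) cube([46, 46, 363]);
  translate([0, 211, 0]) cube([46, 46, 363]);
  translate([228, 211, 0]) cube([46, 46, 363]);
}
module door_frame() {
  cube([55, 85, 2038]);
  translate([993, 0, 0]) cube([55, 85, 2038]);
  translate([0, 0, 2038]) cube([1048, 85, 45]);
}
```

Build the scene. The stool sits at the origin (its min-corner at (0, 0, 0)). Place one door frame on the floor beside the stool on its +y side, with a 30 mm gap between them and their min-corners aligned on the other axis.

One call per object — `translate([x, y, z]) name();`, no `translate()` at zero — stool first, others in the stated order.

stool();
translate([0, 287, 0]) door_frame();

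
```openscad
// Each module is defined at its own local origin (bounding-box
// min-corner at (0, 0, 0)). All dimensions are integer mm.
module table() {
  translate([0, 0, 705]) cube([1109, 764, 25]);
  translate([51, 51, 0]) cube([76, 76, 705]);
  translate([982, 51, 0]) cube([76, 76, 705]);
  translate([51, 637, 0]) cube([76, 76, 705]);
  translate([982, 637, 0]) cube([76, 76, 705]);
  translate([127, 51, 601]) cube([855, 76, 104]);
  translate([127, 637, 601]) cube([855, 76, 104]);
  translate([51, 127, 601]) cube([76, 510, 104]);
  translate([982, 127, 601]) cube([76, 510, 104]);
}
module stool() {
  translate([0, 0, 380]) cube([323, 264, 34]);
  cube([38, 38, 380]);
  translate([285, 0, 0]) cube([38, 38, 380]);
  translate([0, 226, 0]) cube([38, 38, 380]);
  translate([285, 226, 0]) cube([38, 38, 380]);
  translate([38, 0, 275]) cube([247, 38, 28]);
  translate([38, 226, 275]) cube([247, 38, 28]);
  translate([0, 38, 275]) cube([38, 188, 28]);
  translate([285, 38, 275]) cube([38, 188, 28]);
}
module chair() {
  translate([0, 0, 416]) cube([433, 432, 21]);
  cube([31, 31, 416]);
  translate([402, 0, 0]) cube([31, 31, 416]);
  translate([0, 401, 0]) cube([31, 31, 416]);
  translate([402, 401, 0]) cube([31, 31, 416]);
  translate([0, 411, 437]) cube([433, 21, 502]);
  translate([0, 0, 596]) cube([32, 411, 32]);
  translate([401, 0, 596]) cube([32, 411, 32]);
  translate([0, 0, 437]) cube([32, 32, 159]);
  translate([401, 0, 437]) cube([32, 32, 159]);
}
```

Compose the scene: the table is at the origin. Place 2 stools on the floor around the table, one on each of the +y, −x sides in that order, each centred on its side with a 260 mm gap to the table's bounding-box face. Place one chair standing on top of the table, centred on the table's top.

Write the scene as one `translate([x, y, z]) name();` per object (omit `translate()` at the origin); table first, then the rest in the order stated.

table();
translate([393, 1024, 0]) stool();
translate([-583, 250, 0]) stool();
translate([338, 166, 730]) chair();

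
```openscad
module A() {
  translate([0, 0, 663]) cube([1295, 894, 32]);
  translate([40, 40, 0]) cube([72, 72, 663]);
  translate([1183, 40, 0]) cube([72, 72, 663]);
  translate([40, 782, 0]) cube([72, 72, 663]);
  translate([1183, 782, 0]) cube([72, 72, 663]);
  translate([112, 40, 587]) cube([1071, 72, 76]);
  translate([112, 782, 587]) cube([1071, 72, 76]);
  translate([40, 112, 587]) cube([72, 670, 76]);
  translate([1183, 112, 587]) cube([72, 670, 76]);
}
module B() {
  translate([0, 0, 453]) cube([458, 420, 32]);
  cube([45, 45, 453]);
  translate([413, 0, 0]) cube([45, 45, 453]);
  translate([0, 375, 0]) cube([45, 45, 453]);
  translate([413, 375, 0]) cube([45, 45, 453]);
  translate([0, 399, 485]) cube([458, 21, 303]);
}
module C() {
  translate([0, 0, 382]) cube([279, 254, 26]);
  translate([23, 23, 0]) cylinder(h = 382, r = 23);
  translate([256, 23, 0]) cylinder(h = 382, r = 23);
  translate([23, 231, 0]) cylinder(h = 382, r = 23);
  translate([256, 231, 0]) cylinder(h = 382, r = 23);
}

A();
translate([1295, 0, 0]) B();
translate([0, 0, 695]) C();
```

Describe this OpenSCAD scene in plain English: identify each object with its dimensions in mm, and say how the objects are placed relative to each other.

A is a table: top 1295 mm (x) × 894 mm (y), 32 mm thick, upper face at z = 695 mm, on four 72×72 mm square legs, each inset 40 mm from the nearest pair of top edges, running from z = 0 to the bottom of the top. Four apron rails, 72 mm thick and 76 mm tall, run between adjacent legs with their top edges flush with the underside of the top and their outer faces flush with the legs' outer faces.

B is a chair: 458×420 mm seat, 32 mm thick, top at z = 485 mm, on four 45 mm square corner legs flush with the seat edges. A 21 mm thick backrest slab spans the full seat width, extending 303 mm above the seat top, its back face flush with the seat's +y edge.

C is a four-legged stool. The seat is 279×254 mm, 26 mm thick, top at z = 408 mm. It stands on four round legs, each 46 mm in diameter, from z = 0 to the seat underside, each leg's axis is inset half a diameter from the nearest pair of seat edges (so the leg's bounding box is flush with the corner).

The chair is against the table's +x side, with their −y faces flush. The stool is on top of the table.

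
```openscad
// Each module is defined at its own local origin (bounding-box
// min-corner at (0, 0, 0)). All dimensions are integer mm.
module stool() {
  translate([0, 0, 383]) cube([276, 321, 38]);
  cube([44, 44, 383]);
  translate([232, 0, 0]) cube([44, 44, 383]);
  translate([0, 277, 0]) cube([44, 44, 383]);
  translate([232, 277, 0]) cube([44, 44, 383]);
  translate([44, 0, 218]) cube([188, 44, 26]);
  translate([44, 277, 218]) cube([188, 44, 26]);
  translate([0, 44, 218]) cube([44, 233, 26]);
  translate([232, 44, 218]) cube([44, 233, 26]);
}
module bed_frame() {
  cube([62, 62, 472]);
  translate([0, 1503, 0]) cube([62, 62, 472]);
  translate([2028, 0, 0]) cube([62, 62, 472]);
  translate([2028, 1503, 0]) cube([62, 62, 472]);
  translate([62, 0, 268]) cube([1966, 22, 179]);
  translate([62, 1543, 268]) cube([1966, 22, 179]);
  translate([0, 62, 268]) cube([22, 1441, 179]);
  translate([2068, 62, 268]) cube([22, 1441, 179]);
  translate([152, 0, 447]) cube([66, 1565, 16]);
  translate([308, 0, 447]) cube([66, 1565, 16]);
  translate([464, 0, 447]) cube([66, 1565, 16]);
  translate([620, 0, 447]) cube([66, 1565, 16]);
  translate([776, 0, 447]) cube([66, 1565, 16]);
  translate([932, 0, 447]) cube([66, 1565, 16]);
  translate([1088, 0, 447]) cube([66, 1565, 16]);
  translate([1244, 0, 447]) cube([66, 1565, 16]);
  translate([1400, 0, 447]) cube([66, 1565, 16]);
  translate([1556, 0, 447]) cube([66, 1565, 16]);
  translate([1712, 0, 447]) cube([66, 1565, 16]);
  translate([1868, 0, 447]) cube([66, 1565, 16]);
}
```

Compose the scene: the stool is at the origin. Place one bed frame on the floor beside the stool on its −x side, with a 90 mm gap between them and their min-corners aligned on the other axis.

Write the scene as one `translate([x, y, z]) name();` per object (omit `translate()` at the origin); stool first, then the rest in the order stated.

stool();
translate([-2180, 0, 0]) bed_frame();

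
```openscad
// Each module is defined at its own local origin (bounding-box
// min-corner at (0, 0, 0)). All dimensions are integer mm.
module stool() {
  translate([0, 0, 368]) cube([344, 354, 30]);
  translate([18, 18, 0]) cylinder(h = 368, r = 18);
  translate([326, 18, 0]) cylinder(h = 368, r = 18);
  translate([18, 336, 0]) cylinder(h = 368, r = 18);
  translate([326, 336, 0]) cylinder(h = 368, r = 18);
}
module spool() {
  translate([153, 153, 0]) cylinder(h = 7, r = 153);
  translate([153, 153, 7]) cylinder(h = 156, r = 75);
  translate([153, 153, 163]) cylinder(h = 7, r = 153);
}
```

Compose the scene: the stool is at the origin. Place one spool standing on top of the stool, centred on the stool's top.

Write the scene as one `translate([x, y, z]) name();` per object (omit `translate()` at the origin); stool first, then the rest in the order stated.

stool();
translate([19, 24, 398]) spool();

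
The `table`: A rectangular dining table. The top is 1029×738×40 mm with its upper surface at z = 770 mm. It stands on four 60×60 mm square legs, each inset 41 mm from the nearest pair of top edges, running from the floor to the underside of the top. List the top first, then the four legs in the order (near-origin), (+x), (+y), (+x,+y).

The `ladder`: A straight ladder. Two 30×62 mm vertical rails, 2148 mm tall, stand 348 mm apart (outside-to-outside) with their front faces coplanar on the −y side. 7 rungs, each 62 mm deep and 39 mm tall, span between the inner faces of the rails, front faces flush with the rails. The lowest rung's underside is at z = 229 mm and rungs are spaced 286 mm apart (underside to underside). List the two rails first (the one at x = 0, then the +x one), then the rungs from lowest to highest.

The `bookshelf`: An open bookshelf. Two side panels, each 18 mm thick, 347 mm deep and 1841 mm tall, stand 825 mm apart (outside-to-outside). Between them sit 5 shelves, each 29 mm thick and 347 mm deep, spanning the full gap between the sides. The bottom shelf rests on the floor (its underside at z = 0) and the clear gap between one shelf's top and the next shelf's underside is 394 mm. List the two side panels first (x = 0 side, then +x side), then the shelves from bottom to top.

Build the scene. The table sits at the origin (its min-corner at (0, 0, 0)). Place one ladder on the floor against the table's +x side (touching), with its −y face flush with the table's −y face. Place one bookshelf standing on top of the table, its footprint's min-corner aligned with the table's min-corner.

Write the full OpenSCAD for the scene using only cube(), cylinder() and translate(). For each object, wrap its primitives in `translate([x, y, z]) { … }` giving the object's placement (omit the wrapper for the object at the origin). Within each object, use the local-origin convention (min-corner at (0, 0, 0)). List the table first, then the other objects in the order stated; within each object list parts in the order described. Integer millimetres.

translate([0, 0, 730]) cube([1029, 738, 40]);
translate([41, 41, 0]) cube([60, 60, 730]);
translate([928, 41, 0]) cube([60, 60, 730]);
translate([41, 637, 0]) cube([60, 60, 730]);
translate([928, 637, 0]) cube([60, 60, 730]);
translate([1029, 0, 0]) {
  cube([30, 62, 2148]);
  translate([318, 0, 0]) cube([30, 62, 2148]);
  translate([30, 0, 229]) cube([288, 62, 39]);
  translate([30, 0, 515]) cube([288, 62, 39]);
  translate([30, 0, 801]) cube([288, 62, 39]);
  translate([30, 0, 1087]) cube([288, 62, 39]);
  translate([30, 0, 1373]) cube([288, 62, 39]);
  translate([30, 0, 1659]) cube([288, 62, 39]);
  translate([30, 0, 1945]) cube([288, 62, 39]);
}
translate([0, 0, 770]) {
  cube([18, 347, 1841]);
  translate([807, 0, 0]) cube([18, 347, 1841]);
  translate([18, 0, 0]) cube([789, 347, 29]);
  translate([18, 0, 423]) cube([789, 347, 29]);
  translate([18, 0, 846]) cube([789, 347, 29]);
  translate([18, 0, 1269]) cube([789, 347, 29]);
  translate([18, 0, 1692]) cube([789, 347, 29]);
}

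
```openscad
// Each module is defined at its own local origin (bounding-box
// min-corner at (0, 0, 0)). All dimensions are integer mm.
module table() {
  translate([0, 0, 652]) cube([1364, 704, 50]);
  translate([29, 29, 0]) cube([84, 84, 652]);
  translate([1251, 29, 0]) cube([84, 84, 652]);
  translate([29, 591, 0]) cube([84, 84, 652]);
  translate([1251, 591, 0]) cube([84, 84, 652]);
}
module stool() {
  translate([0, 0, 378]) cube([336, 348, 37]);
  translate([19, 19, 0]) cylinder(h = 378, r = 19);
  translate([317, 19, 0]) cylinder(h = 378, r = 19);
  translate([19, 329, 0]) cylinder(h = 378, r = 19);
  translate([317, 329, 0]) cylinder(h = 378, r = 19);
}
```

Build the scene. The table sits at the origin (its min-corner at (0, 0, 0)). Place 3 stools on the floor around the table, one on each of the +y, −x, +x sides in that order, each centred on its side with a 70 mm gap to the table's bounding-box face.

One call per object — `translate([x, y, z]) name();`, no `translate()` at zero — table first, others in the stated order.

table();
translate([514, 774, 0]) stool();
translate([-406, 178, 0]) stool();
translate([1434, 178, 0]) stool();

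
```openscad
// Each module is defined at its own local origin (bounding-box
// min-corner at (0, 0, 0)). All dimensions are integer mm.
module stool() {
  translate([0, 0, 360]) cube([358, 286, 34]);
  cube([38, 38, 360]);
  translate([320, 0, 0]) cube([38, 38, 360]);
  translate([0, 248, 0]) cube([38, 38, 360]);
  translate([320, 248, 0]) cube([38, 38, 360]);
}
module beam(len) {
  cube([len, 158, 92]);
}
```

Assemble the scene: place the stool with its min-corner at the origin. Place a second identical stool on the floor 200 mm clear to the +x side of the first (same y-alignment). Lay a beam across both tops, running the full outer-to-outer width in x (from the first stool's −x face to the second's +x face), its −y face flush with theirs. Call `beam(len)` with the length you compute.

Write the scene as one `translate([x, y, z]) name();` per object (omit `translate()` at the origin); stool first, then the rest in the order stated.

stool();
translate([558, 0, 0]) stool();
translate([0, 0, 394]) beam(916);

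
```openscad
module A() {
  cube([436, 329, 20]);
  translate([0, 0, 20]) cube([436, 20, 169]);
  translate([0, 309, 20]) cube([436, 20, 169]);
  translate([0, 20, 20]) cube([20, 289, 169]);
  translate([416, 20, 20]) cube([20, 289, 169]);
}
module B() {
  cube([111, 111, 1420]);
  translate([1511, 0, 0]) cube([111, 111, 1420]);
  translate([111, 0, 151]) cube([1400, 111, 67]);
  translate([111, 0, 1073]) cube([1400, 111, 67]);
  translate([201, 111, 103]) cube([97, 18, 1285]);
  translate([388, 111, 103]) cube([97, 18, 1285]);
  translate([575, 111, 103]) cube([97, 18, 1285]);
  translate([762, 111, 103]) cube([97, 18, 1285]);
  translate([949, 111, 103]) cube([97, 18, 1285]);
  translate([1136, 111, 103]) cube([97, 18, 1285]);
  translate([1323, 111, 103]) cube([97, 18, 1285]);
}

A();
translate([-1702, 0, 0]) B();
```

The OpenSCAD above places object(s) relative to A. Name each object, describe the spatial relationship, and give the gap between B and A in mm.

A is an open box. B is a fence section. The fence section is on the floor beside the open box on its −x side. The gap between the fence section and the open box is 80 mm.

The fence section's nearest face is 80 mm from the open box's −x face.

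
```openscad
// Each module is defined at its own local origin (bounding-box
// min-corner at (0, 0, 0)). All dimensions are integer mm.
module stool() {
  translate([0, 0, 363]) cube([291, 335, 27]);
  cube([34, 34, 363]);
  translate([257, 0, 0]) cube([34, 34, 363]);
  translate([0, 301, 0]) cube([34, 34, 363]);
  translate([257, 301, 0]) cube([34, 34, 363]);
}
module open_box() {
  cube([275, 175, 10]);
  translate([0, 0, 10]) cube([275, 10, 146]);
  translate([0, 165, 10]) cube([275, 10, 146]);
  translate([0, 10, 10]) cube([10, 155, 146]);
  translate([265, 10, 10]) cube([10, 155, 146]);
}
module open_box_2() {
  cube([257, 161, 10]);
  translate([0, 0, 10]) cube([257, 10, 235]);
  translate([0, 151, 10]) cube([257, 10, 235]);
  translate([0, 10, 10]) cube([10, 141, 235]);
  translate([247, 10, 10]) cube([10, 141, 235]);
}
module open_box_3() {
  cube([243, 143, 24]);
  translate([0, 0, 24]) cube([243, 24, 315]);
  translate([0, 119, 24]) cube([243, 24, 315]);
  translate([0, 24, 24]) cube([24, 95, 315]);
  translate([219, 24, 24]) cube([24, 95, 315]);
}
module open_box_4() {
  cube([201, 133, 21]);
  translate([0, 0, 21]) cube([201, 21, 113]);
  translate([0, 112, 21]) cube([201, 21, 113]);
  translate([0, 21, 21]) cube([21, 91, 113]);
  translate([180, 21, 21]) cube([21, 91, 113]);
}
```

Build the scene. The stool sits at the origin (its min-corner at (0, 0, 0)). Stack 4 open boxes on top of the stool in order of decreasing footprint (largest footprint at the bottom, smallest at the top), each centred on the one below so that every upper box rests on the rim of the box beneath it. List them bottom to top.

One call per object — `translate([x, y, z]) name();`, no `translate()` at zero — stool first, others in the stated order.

stool();
translate([8, 80, 390]) open_box();
translate([17, 87, 546]) open_box_2();
translate([24, 96, 791]) open_box_3();
translate([45, 101, 1130]) open_box_4();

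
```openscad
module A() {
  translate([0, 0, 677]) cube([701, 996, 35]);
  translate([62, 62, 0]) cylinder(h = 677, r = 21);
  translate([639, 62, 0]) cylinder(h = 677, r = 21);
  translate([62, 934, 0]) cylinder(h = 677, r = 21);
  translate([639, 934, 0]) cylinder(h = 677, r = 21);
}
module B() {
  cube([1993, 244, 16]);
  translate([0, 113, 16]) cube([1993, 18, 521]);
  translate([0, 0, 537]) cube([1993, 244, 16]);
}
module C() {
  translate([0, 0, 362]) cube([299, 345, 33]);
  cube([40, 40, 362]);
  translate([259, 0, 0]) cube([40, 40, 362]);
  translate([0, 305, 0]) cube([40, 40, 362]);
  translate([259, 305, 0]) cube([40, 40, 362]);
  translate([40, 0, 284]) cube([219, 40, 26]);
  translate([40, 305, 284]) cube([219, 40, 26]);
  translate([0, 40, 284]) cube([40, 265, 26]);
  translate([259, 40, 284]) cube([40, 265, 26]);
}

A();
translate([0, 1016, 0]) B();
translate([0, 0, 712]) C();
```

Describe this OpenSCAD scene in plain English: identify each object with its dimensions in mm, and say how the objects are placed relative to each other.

A is a rectangular dining table. The top is 701×996×35 mm with its upper surface at z = 712 mm. It stands on four round legs of 42 mm diameter, each leg's bounding box inset 41 mm from the nearest pair of top edges, running from the floor to the underside of the top.

B is an I-beam lying along x, 1993 mm long. Overall section height 553 mm. Two flanges 244 mm wide (y) and 16 mm thick, one on the floor and one at the top; a web 18 mm thick runs between them, centred on the flange width.

C is a four-legged stool. The seat is a 299×345×33 mm slab whose top surface is at z = 395 mm; four square legs, each 40×40 mm in cross-section, run from the floor (z = 0) to the underside of the seat, each flush with a corner of the seat. Four stretchers, 40 mm wide and 26 mm tall, connect adjacent legs with their undersides at z = 284 mm, each running between the inner faces of the legs it joins and aligned with the legs' outer faces on the other axis.

The I-beam is on the floor beside the table on its +y side. The stool is on top of the table.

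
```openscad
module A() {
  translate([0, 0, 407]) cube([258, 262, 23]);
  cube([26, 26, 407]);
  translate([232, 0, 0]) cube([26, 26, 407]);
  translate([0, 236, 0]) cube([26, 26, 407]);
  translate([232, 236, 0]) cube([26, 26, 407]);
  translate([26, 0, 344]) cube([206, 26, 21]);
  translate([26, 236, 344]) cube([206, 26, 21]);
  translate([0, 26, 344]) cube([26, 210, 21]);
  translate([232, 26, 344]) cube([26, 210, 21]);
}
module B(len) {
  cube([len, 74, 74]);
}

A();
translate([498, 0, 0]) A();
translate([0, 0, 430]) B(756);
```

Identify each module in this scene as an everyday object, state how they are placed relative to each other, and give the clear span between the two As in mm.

A is a stool. B is a beam. A beam spans the tops of two stools. The clear span between the two stools is 240 mm.

Second stool starts at x = 498; first ends at x = 258; clear span = 498 − 258 = 240 mm.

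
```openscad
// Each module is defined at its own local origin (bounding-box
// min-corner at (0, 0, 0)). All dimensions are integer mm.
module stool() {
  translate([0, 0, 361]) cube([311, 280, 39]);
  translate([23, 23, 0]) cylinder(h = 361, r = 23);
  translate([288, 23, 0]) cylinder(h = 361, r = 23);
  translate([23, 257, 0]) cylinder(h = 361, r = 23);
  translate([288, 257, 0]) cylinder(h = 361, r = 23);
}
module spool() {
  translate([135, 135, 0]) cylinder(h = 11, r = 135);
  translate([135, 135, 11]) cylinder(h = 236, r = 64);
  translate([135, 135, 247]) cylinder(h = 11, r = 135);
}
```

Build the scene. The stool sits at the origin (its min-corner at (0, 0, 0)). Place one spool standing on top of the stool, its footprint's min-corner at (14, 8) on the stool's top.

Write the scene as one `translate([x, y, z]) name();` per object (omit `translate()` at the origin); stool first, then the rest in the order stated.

stool();
translate([14, 8, 400]) spool();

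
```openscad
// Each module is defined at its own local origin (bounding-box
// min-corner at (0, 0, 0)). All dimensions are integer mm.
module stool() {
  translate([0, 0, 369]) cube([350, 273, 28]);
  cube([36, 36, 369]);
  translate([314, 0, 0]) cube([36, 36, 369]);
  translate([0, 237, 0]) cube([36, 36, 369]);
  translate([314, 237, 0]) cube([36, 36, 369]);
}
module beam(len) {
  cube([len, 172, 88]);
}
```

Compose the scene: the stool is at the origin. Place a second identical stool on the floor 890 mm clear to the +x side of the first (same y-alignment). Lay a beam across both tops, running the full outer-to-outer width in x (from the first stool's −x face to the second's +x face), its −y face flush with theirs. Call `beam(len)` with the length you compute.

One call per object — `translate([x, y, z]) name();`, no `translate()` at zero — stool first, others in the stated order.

stool();
translate([1240, 0, 0]) stool();
translate([0, 0, 397]) beam(1590);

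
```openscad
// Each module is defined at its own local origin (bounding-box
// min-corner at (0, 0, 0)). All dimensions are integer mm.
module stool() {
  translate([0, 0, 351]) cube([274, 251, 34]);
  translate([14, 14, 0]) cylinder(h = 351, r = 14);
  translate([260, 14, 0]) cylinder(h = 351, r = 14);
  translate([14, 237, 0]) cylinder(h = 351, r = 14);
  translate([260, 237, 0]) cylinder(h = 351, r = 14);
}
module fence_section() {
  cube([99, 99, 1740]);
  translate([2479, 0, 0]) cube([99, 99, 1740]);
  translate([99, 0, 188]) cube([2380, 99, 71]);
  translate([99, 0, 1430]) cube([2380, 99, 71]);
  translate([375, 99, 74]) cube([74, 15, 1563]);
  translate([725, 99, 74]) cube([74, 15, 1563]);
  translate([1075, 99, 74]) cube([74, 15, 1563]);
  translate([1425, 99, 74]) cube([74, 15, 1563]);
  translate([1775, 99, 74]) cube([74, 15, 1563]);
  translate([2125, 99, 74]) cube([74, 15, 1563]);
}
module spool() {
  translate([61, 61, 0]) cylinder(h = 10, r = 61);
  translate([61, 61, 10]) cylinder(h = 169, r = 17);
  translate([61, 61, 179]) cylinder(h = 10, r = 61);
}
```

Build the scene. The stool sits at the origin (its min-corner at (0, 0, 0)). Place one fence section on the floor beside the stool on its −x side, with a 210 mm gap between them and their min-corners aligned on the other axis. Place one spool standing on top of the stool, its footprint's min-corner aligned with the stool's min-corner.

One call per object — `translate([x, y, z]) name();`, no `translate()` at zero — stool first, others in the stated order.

stool();
translate([-2788, 0, 0]) fence_section();
translate([0, 0, 385]) spool();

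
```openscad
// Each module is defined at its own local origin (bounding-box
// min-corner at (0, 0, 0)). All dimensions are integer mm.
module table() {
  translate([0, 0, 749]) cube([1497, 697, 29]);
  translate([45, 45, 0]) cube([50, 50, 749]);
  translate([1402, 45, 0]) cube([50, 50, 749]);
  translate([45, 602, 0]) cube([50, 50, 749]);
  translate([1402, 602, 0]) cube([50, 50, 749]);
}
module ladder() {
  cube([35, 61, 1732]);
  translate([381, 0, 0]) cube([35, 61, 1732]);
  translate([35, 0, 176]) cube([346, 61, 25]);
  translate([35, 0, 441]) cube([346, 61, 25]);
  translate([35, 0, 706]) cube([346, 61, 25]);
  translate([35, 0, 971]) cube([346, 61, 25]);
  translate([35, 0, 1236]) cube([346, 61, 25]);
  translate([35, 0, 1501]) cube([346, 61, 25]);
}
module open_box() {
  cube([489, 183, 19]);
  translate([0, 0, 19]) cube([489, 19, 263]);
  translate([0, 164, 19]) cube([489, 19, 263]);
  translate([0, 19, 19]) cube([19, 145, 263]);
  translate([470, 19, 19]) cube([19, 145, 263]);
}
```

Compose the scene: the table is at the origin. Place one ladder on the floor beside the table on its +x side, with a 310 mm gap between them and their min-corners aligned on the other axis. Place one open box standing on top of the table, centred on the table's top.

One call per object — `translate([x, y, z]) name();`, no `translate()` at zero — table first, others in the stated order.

table();
translate([1807, 0, 0]) ladder();
translate([504, 257, 778]) open_box();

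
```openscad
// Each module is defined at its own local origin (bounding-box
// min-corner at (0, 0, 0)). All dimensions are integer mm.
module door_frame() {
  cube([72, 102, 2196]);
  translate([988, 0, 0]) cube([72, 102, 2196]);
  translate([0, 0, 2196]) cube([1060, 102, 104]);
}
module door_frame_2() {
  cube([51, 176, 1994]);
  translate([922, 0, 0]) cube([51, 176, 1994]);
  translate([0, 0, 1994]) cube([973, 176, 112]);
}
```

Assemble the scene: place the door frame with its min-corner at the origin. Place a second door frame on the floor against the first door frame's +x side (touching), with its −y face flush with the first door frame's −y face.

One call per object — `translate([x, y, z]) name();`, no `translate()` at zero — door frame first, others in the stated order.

door_frame();
translate([1060, 0, 0]) door_frame_2();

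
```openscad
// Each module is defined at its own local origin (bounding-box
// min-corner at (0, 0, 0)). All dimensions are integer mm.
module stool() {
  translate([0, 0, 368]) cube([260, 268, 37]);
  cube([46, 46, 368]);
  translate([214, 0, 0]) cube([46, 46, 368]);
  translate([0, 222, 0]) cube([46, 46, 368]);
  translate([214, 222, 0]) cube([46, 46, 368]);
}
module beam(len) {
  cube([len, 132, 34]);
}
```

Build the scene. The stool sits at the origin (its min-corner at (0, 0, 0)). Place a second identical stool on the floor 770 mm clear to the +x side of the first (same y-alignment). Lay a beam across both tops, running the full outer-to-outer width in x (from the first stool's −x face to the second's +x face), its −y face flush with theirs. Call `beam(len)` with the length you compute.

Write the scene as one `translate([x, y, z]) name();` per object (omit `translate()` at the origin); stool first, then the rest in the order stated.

stool();
translate([1030, 0, 0]) stool();
translate([0, 0, 405]) beam(1290);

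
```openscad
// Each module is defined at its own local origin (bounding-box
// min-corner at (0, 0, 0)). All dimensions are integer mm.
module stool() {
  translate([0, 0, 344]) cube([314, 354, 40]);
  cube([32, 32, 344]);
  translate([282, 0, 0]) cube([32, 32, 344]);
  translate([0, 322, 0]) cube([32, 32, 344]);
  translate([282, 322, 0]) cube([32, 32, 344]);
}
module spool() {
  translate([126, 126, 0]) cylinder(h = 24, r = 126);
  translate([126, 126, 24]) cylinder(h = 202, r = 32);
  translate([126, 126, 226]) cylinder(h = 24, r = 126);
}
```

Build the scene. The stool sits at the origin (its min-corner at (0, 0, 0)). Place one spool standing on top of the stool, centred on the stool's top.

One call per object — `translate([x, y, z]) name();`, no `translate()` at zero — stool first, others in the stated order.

stool();
translate([31, 51, 384]) spool();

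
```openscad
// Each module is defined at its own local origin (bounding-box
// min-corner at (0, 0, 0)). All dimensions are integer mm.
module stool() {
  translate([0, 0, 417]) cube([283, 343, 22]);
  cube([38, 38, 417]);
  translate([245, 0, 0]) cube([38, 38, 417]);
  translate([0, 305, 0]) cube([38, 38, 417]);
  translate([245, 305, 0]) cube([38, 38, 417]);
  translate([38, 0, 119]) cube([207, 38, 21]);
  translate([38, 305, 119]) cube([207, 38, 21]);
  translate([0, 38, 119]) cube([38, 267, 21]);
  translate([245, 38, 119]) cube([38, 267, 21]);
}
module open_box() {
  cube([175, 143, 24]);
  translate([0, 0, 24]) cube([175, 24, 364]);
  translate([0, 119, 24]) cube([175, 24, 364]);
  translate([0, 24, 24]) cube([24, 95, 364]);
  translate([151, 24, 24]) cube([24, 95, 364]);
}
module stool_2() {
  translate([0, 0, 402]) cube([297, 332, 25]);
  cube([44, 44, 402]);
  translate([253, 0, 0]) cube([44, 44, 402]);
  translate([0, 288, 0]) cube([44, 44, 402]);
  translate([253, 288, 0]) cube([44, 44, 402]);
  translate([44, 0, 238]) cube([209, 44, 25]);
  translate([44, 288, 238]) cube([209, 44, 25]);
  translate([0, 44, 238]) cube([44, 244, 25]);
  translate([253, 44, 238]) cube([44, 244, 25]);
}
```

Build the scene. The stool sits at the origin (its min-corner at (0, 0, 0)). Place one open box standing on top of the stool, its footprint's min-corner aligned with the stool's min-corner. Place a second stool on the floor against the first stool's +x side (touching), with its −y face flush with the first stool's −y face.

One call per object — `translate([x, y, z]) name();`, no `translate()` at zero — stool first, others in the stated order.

stool();
translate([0, 0, 439]) open_box();
translate([283, 0, 0]) stool_2();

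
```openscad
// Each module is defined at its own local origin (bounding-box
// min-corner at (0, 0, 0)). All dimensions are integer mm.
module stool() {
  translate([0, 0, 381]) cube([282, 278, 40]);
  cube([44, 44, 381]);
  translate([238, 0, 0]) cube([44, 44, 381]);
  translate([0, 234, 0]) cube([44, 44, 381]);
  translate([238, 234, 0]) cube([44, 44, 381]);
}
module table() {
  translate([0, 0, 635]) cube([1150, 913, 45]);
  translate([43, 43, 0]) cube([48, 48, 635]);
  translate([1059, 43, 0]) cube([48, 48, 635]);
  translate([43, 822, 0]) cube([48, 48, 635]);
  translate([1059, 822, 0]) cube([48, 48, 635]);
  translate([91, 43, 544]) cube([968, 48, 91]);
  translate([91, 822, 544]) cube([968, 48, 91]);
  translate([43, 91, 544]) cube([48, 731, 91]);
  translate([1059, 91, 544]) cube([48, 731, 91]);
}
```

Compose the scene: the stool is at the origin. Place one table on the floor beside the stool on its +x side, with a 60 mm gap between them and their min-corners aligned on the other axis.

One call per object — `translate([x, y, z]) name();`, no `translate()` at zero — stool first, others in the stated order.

stool();
translate([342, 0, 0]) table();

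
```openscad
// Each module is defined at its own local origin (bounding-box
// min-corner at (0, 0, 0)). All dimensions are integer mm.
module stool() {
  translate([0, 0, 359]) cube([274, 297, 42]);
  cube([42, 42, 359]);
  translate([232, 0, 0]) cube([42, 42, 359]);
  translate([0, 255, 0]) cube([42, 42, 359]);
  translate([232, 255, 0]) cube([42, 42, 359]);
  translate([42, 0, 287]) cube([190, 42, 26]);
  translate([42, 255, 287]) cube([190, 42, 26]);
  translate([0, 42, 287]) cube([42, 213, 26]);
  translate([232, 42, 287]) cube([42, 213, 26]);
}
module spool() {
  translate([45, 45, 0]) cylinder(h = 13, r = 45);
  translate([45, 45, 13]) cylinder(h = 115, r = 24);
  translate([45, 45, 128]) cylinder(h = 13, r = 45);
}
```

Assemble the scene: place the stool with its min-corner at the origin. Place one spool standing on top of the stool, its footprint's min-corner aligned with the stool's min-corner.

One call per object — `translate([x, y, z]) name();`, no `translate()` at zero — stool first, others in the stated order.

stool();
translate([0, 0, 401]) spool();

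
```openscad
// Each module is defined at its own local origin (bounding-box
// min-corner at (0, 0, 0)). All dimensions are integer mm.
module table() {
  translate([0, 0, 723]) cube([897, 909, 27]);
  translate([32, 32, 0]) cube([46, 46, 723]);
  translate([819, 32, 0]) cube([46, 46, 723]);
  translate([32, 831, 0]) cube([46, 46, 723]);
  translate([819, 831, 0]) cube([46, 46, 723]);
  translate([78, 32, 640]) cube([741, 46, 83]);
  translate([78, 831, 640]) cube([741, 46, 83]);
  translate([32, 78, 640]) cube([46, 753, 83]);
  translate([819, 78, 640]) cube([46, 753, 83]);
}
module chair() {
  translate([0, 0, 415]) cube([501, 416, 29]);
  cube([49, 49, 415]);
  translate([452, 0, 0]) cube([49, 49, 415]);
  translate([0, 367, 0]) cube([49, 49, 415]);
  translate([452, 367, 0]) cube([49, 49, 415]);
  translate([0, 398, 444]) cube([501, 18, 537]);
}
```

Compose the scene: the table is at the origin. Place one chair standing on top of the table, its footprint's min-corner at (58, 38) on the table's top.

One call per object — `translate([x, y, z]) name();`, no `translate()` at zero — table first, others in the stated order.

table();
translate([58, 38, 750]) chair();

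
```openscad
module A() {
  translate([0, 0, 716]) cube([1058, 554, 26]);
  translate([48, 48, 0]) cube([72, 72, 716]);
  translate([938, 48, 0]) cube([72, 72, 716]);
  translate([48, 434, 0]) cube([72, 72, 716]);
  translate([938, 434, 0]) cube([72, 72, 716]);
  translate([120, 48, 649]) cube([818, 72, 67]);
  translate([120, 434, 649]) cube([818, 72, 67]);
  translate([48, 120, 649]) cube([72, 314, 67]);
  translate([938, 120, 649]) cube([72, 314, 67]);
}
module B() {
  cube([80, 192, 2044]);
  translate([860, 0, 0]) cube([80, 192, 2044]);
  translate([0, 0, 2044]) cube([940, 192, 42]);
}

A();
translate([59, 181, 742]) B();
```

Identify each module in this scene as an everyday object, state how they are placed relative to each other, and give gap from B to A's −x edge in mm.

A is a table. B is a door frame. The door frame is on top of the table, centred. The gap from the door frame to the table's −x edge is 59 mm.

The door frame's min-x is at 59; the table's min-x is 0; gap = 59 mm.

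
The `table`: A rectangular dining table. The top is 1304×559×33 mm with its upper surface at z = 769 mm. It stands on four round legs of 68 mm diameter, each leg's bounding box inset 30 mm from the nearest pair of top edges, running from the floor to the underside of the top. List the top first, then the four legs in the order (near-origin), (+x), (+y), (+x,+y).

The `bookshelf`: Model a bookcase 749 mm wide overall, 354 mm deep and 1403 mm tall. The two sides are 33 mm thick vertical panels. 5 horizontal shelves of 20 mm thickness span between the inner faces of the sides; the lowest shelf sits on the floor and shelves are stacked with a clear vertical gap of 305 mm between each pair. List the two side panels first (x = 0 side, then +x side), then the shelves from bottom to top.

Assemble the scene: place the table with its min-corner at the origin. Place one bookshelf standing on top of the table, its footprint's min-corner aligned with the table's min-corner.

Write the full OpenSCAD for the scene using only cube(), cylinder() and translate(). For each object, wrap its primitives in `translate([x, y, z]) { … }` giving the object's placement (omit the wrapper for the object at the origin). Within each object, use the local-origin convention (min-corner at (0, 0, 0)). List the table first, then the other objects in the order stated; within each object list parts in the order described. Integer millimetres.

translate([0, 0, 736]) cube([1304, 559, 33]);
translate([64, 64, 0]) cylinder(h = 736, r = 34);
translate([1240, 64, 0]) cylinder(h = 736, r = 34);
translate([64, 495, 0]) cylinder(h = 736, r = 34);
translate([1240, 495, 0]) cylinder(h = 736, r = 34);
translate([0, 0, 769]) {
  cube([33, 354, 1403]);
  translate([716, 0, 0]) cube([33, 354, 1403]);
  translate([33, 0, 0]) cube([683, 354, 20]);
  translate([33, 0, 325]) cube([683, 354, 20]);
  translate([33, 0, 650]) cube([683, 354, 20]);
  translate([33, 0, 975]) cube([683, 354, 20]);
  translate([33, 0, 1300]) cube([683, 354, 20]);
}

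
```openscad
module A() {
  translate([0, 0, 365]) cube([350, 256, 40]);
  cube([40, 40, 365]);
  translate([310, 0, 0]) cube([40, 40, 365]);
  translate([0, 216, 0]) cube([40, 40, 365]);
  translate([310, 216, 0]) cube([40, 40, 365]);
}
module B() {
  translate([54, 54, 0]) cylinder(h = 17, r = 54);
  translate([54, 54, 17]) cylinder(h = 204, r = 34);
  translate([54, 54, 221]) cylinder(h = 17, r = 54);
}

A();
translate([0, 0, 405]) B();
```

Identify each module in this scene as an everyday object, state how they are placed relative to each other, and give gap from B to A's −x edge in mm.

A is a stool. B is a spool. The spool is on top of the stool. The gap from the spool to the stool's −x edge is 0 mm.

The spool's min-x is at 0; the stool's min-x is 0; gap = 0 mm.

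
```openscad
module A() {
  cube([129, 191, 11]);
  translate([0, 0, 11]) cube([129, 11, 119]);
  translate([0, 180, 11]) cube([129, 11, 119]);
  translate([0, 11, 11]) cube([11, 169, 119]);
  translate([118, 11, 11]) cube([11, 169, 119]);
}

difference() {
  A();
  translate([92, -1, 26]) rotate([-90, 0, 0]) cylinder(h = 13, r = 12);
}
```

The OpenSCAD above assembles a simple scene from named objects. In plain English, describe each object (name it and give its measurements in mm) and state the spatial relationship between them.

A is an open storage box with external size 129×191×130 mm and wall thickness 11 mm (the base is also 11 mm thick). The base covers the whole footprint; the four walls stand on the base, with the y-facing walls full-width and the x-facing walls fitting between their inner faces.

The open box has a circular hole of radius 12 mm through its front wall, centred at (x = 92, z = 26).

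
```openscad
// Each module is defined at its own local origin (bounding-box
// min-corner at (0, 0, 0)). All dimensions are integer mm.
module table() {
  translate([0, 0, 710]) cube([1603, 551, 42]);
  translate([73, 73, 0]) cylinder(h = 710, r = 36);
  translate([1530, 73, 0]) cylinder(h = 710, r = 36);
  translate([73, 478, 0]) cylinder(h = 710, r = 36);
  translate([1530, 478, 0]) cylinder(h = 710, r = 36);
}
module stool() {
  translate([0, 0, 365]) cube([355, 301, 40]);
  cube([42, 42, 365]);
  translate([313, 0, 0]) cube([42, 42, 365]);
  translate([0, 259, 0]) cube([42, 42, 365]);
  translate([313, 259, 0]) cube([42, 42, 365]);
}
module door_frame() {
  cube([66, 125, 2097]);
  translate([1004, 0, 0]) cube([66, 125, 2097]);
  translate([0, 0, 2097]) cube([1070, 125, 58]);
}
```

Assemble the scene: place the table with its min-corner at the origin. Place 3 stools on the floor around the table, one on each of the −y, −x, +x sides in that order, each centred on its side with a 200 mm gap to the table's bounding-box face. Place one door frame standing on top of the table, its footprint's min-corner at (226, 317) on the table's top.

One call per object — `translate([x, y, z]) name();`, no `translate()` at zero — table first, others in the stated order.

table();
translate([624, -501, 0]) stool();
translate([-555, 125, 0]) stool();
translate([1803, 125, 0]) stool();
translate([226, 317, 752]) door_frame();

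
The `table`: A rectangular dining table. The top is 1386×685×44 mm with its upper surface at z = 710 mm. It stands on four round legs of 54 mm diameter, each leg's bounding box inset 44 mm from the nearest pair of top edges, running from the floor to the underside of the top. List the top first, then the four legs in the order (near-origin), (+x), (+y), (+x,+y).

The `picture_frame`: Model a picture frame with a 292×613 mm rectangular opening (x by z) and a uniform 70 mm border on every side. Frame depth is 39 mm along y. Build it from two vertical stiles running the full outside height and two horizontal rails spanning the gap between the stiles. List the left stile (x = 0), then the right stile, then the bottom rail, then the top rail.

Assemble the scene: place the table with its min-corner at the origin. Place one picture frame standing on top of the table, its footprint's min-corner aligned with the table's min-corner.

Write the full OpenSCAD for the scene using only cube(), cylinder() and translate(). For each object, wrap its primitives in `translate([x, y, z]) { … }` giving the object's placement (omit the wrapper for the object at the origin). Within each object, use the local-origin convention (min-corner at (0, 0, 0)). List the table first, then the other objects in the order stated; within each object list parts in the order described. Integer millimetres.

translate([0, 0, 666]) cube([1386, 685, 44]);
translate([71, 71, 0]) cylinder(h = 666, r = 27);
translate([1315, 71, 0]) cylinder(h = 666, r = 27);
translate([71, 614, 0]) cylinder(h = 666, r = 27);
translate([1315, 614, 0]) cylinder(h = 666, r = 27);
translate([0, 0, 710]) {
  cube([70, 39, 753]);
  translate([362, 0, 0]) cube([70, 39, 753]);
  translate([70, 0, 0]) cube([292, 39, 70]);
  translate([70, 0, 683]) cube([292, 39, 70]);
}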